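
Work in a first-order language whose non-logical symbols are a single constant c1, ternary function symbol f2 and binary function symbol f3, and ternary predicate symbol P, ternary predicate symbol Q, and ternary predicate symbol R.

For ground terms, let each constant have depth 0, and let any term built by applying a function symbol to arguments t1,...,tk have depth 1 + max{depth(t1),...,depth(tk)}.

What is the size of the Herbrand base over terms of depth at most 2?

151959

First count ground terms of depth ≤ 2.
Write N_k for the number of ground terms of depth ≤ k. A term of depth ≤ k is either a constant or a function symbol applied to arguments of depth ≤ k−1, so N_k = 1 + N_{k-1}^3 + N_{k-1}^2.
N_0 = 1
N_1 = 1 + 1^3 + 1^2 = 3
N_2 = 1 + 3^3 + 3^2 = 37
So |H| = 37.
Ground atoms are formed by filling each argument slot of a predicate with a term from H, so an r-ary predicate gives |H|^r atoms:
  P: 37^3 = 50653;  Q: 37^3 = 50653;  R: 37^3 = 50653
Total ground atoms: 50653 + 50653 + 50653 = 151959.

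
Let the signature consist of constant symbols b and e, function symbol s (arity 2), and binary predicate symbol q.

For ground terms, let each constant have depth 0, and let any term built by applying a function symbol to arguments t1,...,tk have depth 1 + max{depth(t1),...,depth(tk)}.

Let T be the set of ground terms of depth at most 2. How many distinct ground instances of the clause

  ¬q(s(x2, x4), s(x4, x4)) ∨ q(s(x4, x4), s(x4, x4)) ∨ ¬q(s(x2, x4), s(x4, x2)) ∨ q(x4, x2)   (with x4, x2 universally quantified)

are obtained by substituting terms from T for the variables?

1444

Ground terms of depth ≤ 2:
  Count level by level. With function symbols s/2, the terms of depth ≤ k are the 2 constants together with each function applied to depth-≤(k−1) tuples, so N_k = 2 + N_{k-1}^2.
  N_0 = 2
  N_1 = 2 + 2^2 = 6
  N_2 = 2 + 6^2 = 38
So there are 38 ground terms available for substitution.
Each of x4, x2 ranges independently over the available ground terms, and distinct assignments produce distinct instances.
Number of ground instances = 38^2 = 1444.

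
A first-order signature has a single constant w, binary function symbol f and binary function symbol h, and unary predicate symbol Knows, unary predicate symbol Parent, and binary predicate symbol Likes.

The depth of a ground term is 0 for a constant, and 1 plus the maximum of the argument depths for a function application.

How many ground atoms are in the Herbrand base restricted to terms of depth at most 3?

First count ground terms of depth ≤ 3.
Let N_k count ground terms of depth at most k. Each non-constant term of depth ≤ k is some function symbol applied to depth-≤(k−1) arguments, giving N_k = 1 + N_{k-1}^2 + N_{k-1}^2.
N_0 = 1
N_1 = 1 + 1^2 + 1^2 = 3
N_2 = 1 + 3^2 + 3^2 = 19
N_3 = 1 + 19^2 + 19^2 = 723
So |H| = 723.
Each predicate of arity r yields |H|^r ground atoms (one per choice of an r-tuple from H):
  Knows: 723;  Parent: 723;  Likes: 723^2 = 522729
Total ground atoms: 723 + 723 + 522729 = 524175.

524175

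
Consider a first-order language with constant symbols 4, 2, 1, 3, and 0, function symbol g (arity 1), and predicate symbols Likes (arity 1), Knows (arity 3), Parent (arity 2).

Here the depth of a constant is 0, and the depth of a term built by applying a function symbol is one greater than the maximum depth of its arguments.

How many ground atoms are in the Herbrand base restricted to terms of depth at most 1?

1110

First count ground terms of depth ≤ 1.
Let N_k = |{terms of depth ≤ k}|. Then N_0 = 5 and N_k = 5 + N_{k-1} for k ≥ 1 (one summand per function symbol, arity giving the exponent).
N_0 = 5
N_1 = 5 + 5 = 10
Explicitly: 4, 2, 1, 3, 0, g(4), g(2), g(1), g(3), g(0).
So |H| = 10.
Ground atoms are formed by filling each argument slot of a predicate with a term from H, so an r-ary predicate gives |H|^r atoms:
  Likes: 10;  Knows: 10^3 = 1000;  Parent: 10^2 = 100
Total ground atoms: 10 + 1000 + 100 = 1110.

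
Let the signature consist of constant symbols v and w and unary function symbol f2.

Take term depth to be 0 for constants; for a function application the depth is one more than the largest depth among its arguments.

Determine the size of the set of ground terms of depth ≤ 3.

8

If N_k denotes the number of depth-≤k ground terms, the 2 constants give N_0 = 2, and each function symbol of arity r contributes N_{k-1}^r new terms at level k: N_k = 2 + N_{k-1}.
N_0 = 2
N_1 = 2 + 2 = 4
N_2 = 2 + 4 = 6
N_3 = 2 + 6 = 8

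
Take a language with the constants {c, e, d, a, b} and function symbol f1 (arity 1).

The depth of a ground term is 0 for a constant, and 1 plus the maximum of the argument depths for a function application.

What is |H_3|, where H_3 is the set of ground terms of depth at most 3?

Write N_k for the number of ground terms of depth ≤ k. A term of depth ≤ k is either a constant or a function symbol applied to arguments of depth ≤ k−1, so N_k = 5 + N_{k-1}.
N_0 = 5
N_1 = 5 + 5 = 10
N_2 = 5 + 10 = 15
N_3 = 5 + 15 = 20

20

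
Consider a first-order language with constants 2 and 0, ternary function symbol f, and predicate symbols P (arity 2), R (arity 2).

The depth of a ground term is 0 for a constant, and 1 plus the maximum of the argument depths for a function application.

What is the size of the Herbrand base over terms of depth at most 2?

First count ground terms of depth ≤ 2.
If N_k denotes the number of depth-≤k ground terms, the 2 constants give N_0 = 2, and each function symbol of arity r contributes N_{k-1}^r new terms at level k: N_k = 2 + N_{k-1}^3.
N_0 = 2
N_1 = 2 + 2^3 = 10
N_2 = 2 + 10^3 = 1002
So |H| = 1002.
Each predicate of arity r yields |H|^r ground atoms (one per choice of an r-tuple from H):
  P: 1002^2 = 1004004;  R: 1002^2 = 1004004
Total ground atoms: 1004004 + 1004004 = 2008008.

2008008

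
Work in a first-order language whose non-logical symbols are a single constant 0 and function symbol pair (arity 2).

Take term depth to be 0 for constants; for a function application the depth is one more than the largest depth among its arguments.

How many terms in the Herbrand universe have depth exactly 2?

3

Count level by level. With function symbols pair/2, the terms of depth ≤ k are the 1 constant together with each function applied to depth-≤(k−1) tuples, so N_k = 1 + N_{k-1}^2.
N_0 = 1
N_1 = 1 + 1^2 = 2
N_2 = 1 + 2^2 = 5
Terms of depth exactly 2: N_2 − N_1 = 5 − 2 = 3.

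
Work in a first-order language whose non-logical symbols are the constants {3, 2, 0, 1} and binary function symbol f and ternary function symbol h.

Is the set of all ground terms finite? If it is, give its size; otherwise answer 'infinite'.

infinite

The signature has at least one function symbol (f, arity 2) and at least one constant (3).
Iterating f gives infinitely many distinct ground terms: 3, f(3, 3), f(f(3, 3), f(3, 3)), ...
So the Herbrand universe is infinite.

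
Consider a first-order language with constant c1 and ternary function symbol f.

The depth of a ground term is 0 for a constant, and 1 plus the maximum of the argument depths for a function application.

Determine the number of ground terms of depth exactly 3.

Let N_k count ground terms of depth at most k. Each non-constant term of depth ≤ k is some function symbol applied to depth-≤(k−1) arguments, giving N_k = 1 + N_{k-1}^3.
N_0 = 1
N_1 = 1 + 1^3 = 2
N_2 = 1 + 2^3 = 9
N_3 = 1 + 9^3 = 730
Terms of depth exactly 3: N_3 − N_2 = 730 − 9 = 721.

721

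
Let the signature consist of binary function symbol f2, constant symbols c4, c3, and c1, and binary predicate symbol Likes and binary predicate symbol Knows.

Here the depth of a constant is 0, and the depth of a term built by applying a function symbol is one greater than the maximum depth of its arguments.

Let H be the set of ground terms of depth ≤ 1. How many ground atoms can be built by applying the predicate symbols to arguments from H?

288

First count ground terms of depth ≤ 1.
If N_k denotes the number of depth-≤k ground terms, the 3 constants give N_0 = 3, and each function symbol of arity r contributes N_{k-1}^r new terms at level k: N_k = 3 + N_{k-1}^2.
N_0 = 3
N_1 = 3 + 3^2 = 12
Explicitly: c4, c3, c1, f2(c4, c4), f2(c4, c3), f2(c4, c1), f2(c3, c4), f2(c3, c3), f2(c3, c1), f2(c1, c4), f2(c1, c3), f2(c1, c1).
So |H| = 12.
A ground atom is a predicate applied to a tuple of terms from H, so the count is the sum over predicates of |H|^arity:
  Likes: 12^2 = 144;  Knows: 12^2 = 144
Total ground atoms: 144 + 144 = 288.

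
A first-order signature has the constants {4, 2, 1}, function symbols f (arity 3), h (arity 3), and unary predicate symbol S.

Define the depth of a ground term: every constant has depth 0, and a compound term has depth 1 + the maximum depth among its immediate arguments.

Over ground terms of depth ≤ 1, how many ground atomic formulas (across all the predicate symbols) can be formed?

57

First count ground terms of depth ≤ 1.
Let N_k = |{terms of depth ≤ k}|. Then N_0 = 3 and N_k = 3 + N_{k-1}^3 + N_{k-1}^3 for k ≥ 1 (one summand per function symbol, arity giving the exponent).
N_0 = 3
N_1 = 3 + 3^3 + 3^3 = 57
So |H| = 57.
Each predicate of arity r yields |H|^r ground atoms (one per choice of an r-tuple from H):
  S: 57
Total ground atoms: 57.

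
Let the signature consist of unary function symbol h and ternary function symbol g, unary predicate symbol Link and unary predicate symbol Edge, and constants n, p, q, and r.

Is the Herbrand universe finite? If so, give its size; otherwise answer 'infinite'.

The signature has at least one function symbol (h, arity 1) and at least one constant (n).
Iterating h gives infinitely many distinct ground terms: n, h(n), h(h(n)), ...
So the Herbrand universe is infinite.

infinite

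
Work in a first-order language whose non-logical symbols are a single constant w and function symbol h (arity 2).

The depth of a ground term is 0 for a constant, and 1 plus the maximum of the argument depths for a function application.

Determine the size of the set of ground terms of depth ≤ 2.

5

Let N_k count ground terms of depth at most k. Each non-constant term of depth ≤ k is some function symbol applied to depth-≤(k−1) arguments, giving N_k = 1 + N_{k-1}^2.
N_0 = 1
N_1 = 1 + 1^2 = 2
N_2 = 1 + 2^2 = 5
Explicitly: w, h(w, w), h(w, h(w, w)), h(h(w, w), w), h(h(w, w), h(w, w)).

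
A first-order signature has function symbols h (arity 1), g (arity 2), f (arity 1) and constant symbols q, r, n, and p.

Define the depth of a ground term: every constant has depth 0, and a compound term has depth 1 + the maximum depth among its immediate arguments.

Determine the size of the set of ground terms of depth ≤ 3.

714028

Count level by level. With function symbols h/1, g/2, f/1, the terms of depth ≤ k are the 4 constants together with each function applied to depth-≤(k−1) tuples, so N_k = 4 + N_{k-1} + N_{k-1}^2 + N_{k-1}.
N_0 = 4
N_1 = 4 + 4 + 4^2 + 4 = 28
N_2 = 4 + 28 + 28^2 + 28 = 844
N_3 = 4 + 844 + 844^2 + 844 = 714028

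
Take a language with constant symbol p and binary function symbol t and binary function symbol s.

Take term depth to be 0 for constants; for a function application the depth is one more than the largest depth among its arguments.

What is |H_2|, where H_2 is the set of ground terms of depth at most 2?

Let N_k = |{terms of depth ≤ k}|. Then N_0 = 1 and N_k = 1 + N_{k-1}^2 + N_{k-1}^2 for k ≥ 1 (one summand per function symbol, arity giving the exponent).
N_0 = 1
N_1 = 1 + 1^2 + 1^2 = 3
N_2 = 1 + 3^2 + 3^2 = 19

19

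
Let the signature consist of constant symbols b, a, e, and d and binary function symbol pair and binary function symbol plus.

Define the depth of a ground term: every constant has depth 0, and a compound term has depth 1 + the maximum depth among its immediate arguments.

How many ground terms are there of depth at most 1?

Count level by level. With function symbols pair/2, plus/2, the terms of depth ≤ k are the 4 constants together with each function applied to depth-≤(k−1) tuples, so N_k = 4 + N_{k-1}^2 + N_{k-1}^2.
N_0 = 4
N_1 = 4 + 4^2 + 4^2 = 36

36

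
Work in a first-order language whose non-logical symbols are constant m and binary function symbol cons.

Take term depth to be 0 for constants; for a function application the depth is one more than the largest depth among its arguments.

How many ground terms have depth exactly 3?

Count level by level. With function symbols cons/2, the terms of depth ≤ k are the 1 constant together with each function applied to depth-≤(k−1) tuples, so N_k = 1 + N_{k-1}^2.
N_0 = 1
N_1 = 1 + 1^2 = 2
N_2 = 1 + 2^2 = 5
N_3 = 1 + 5^2 = 26
Terms of depth exactly 3: N_3 − N_2 = 26 − 5 = 21.

21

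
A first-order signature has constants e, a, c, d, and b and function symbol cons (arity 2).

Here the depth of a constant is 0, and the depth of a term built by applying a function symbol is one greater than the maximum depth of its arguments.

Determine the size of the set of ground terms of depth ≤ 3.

Let N_k count ground terms of depth at most k. Each non-constant term of depth ≤ k is some function symbol applied to depth-≤(k−1) arguments, giving N_k = 5 + N_{k-1}^2.
N_0 = 5
N_1 = 5 + 5^2 = 30
N_2 = 5 + 30^2 = 905
N_3 = 5 + 905^2 = 819030

819030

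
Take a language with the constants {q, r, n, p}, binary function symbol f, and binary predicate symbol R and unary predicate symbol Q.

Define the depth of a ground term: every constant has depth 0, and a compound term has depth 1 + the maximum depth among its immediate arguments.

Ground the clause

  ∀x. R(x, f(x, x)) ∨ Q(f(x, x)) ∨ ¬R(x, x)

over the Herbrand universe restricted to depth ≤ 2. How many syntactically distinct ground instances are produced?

Ground terms of depth ≤ 2:
  Write N_k for the number of ground terms of depth ≤ k. A term of depth ≤ k is either a constant or a function symbol applied to arguments of depth ≤ k−1, so N_k = 4 + N_{k-1}^2.
  N_0 = 4
  N_1 = 4 + 4^2 = 20
  N_2 = 4 + 20^2 = 404
So there are 404 ground terms available for substitution.
The clause has 1 distinct variable (x), which appears in the body. In the free term algebra distinct substitutions yield syntactically distinct ground instances.
Number of ground instances = 404.

404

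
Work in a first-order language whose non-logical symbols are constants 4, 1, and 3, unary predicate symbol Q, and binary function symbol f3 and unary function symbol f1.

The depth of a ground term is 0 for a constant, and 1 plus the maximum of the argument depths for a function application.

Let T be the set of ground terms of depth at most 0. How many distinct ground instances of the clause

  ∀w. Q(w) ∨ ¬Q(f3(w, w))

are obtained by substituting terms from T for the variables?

3

Ground terms of depth ≤ 0:
  Write N_k for the number of ground terms of depth ≤ k. A term of depth ≤ k is either a constant or a function symbol applied to arguments of depth ≤ k−1, so N_k = 3 + N_{k-1}^2 + N_{k-1}.
  N_0 = 3
So there are 3 ground terms available for substitution.
The body mentions the single quantified variable w; since ground terms form a free algebra, no two substitutions collapse to the same formula.
Number of ground instances = 3.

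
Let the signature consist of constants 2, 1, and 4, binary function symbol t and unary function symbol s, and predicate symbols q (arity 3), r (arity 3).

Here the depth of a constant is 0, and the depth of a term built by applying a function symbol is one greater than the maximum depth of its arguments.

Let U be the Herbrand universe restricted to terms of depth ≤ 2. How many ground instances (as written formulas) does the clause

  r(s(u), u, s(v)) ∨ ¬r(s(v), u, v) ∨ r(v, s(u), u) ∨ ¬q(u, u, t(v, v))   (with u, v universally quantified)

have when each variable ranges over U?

59049

Ground terms of depth ≤ 2:
  Let N_k count ground terms of depth at most k. Each non-constant term of depth ≤ k is some function symbol applied to depth-≤(k−1) arguments, giving N_k = 3 + N_{k-1}^2 + N_{k-1}.
  N_0 = 3
  N_1 = 3 + 3^2 + 3 = 15
  N_2 = 3 + 15^2 + 15 = 243
So there are 243 ground terms available for substitution.
Each of u, v ranges independently over the available ground terms, and distinct assignments produce distinct instances.
Number of ground instances = 243^2 = 59049.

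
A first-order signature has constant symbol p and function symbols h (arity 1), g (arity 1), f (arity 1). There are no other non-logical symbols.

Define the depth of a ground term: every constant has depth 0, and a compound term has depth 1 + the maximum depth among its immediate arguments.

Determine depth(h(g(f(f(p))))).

depth(f(p)) = 1 + depth(p) = 1 + 0 = 1
depth(f(f(p))) = 1 + depth(f(p)) = 1 + 1 = 2
depth(g(f(f(p)))) = 1 + depth(f(f(p))) = 1 + 2 = 3
depth(h(g(f(f(p))))) = 1 + depth(g(f(f(p)))) = 1 + 3 = 4

4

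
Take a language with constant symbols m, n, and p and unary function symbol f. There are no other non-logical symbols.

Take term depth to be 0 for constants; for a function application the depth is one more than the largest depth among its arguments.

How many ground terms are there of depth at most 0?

3

Let N_k = |{terms of depth ≤ k}|. Then N_0 = 3 and N_k = 3 + N_{k-1} for k ≥ 1 (one summand per function symbol, arity giving the exponent).
N_0 = 3
Explicitly: m, n, p.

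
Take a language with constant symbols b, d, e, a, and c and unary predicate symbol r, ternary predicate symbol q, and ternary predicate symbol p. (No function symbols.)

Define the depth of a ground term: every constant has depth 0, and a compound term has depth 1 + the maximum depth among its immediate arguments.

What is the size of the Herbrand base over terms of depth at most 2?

First count ground terms of depth ≤ 2.
With no function symbols every ground term is a constant, so there are exactly 5 ground terms at every depth bound.
N_0 = 5
N_1 = 5
N_2 = 5
So |H| = 5.
Each predicate of arity r yields |H|^r ground atoms (one per choice of an r-tuple from H):
  r: 5;  q: 5^3 = 125;  p: 5^3 = 125
Total ground atoms: 5 + 125 + 125 = 255.

255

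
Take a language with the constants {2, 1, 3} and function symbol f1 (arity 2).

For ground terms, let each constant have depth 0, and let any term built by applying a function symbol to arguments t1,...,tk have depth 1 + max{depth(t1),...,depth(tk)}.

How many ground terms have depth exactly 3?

Let N_k count ground terms of depth at most k. Each non-constant term of depth ≤ k is some function symbol applied to depth-≤(k−1) arguments, giving N_k = 3 + N_{k-1}^2.
N_0 = 3
N_1 = 3 + 3^2 = 12
N_2 = 3 + 12^2 = 147
N_3 = 3 + 147^2 = 21612
Terms of depth exactly 3: N_3 − N_2 = 21612 − 147 = 21465.

21465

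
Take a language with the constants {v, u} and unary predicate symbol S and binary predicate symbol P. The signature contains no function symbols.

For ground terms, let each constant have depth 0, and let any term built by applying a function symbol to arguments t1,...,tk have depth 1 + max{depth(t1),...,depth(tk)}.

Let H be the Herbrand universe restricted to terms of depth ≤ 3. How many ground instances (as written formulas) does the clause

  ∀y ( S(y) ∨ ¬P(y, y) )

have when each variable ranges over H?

2

Ground terms of depth ≤ 3:
  With no function symbols every ground term is a constant, so there are exactly 2 ground terms at every depth bound.
  N_0 = 2
  N_1 = 2
  N_2 = 2
  N_3 = 2
  Explicitly: v, u.
So there are 2 ground terms available for substitution.
The clause has 1 distinct variable (y), which appears in the body. In the free term algebra distinct substitutions yield syntactically distinct ground instances.
Number of ground instances = 2.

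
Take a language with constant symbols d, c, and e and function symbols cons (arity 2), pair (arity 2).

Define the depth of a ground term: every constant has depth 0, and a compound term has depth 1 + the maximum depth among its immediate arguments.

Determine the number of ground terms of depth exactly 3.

Let N_k = |{terms of depth ≤ k}|. Then N_0 = 3 and N_k = 3 + N_{k-1}^2 + N_{k-1}^2 for k ≥ 1 (one summand per function symbol, arity giving the exponent).
N_0 = 3
N_1 = 3 + 3^2 + 3^2 = 21
N_2 = 3 + 21^2 + 21^2 = 885
N_3 = 3 + 885^2 + 885^2 = 1566453
Terms of depth exactly 3: N_3 − N_2 = 1566453 − 885 = 1565568.

1565568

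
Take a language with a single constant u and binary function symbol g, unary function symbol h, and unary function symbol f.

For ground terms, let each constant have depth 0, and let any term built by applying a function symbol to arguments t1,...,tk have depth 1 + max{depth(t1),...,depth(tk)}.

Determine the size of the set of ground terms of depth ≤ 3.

If N_k denotes the number of depth-≤k ground terms, the 1 constant gives N_0 = 1, and each function symbol of arity r contributes N_{k-1}^r new terms at level k: N_k = 1 + N_{k-1}^2 + N_{k-1} + N_{k-1}.
N_0 = 1
N_1 = 1 + 1^2 + 1 + 1 = 4
N_2 = 1 + 4^2 + 4 + 4 = 25
N_3 = 1 + 25^2 + 25 + 25 = 676

676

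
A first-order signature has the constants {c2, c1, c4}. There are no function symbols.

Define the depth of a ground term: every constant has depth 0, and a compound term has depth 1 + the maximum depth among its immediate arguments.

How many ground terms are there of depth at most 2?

3

With no function symbols every ground term is a constant, so there are exactly 3 ground terms at every depth bound.
N_0 = 3
N_1 = 3
N_2 = 3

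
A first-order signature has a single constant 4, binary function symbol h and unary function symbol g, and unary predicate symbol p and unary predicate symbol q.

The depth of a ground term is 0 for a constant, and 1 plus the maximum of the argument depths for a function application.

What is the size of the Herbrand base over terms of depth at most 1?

6

First count ground terms of depth ≤ 1.
Let N_k = |{terms of depth ≤ k}|. Then N_0 = 1 and N_k = 1 + N_{k-1}^2 + N_{k-1} for k ≥ 1 (one summand per function symbol, arity giving the exponent).
N_0 = 1
N_1 = 1 + 1^2 + 1 = 3
Explicitly: 4, h(4, 4), g(4).
So |H| = 3.
For each predicate symbol, the number of ground atoms is |H| raised to its arity; summing:
  p: 3;  q: 3
Total ground atoms: 3 + 3 = 6.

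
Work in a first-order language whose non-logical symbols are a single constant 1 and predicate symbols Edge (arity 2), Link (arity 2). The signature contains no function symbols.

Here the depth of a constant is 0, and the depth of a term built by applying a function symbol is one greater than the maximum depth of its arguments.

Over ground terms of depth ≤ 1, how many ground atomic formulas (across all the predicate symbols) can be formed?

First count ground terms of depth ≤ 1.
With no function symbols every ground term is a constant, so there is exactly 1 ground term at every depth bound.
N_0 = 1
N_1 = 1
So |H| = 1.
For each predicate symbol, the number of ground atoms is |H| raised to its arity; summing:
  Edge: 1^2 = 1;  Link: 1^2 = 1
Total ground atoms: 1 + 1 = 2.

2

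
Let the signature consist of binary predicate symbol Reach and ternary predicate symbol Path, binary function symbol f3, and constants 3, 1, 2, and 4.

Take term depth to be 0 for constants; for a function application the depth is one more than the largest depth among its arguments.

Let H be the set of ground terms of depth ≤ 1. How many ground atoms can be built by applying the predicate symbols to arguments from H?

First count ground terms of depth ≤ 1.
Write N_k for the number of ground terms of depth ≤ k. A term of depth ≤ k is either a constant or a function symbol applied to arguments of depth ≤ k−1, so N_k = 4 + N_{k-1}^2.
N_0 = 4
N_1 = 4 + 4^2 = 20
So |H| = 20.
A ground atom is a predicate applied to a tuple of terms from H, so the count is the sum over predicates of |H|^arity:
  Reach: 20^2 = 400;  Path: 20^3 = 8000
Total ground atoms: 400 + 8000 = 8400.

8400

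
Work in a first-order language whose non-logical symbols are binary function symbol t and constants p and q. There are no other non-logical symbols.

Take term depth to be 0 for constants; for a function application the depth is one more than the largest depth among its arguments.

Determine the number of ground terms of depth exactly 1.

4

If N_k denotes the number of depth-≤k ground terms, the 2 constants give N_0 = 2, and each function symbol of arity r contributes N_{k-1}^r new terms at level k: N_k = 2 + N_{k-1}^2.
N_0 = 2
N_1 = 2 + 2^2 = 6
Terms of depth exactly 1: N_1 − N_0 = 6 − 2 = 4.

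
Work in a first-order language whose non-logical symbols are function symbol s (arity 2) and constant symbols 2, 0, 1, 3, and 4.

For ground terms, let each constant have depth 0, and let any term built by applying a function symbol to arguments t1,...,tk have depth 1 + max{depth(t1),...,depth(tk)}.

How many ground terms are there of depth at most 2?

905

Let N_k count ground terms of depth at most k. Each non-constant term of depth ≤ k is some function symbol applied to depth-≤(k−1) arguments, giving N_k = 5 + N_{k-1}^2.
N_0 = 5
N_1 = 5 + 5^2 = 30
N_2 = 5 + 30^2 = 905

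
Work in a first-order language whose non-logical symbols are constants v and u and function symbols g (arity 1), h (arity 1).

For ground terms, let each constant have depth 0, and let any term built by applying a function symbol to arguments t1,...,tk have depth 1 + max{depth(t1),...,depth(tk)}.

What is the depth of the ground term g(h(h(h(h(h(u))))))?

6

depth(h(u)) = 1 + depth(u) = 1 + 0 = 1
depth(h(h(u))) = 1 + depth(h(u)) = 1 + 1 = 2
depth(h(h(h(u)))) = 1 + depth(h(h(u))) = 1 + 2 = 3
depth(h(h(h(h(u))))) = 1 + depth(h(h(h(u)))) = 1 + 3 = 4
depth(h(h(h(h(h(u)))))) = 1 + depth(h(h(h(h(u))))) = 1 + 4 = 5
depth(g(h(h(h(h(h(u))))))) = 1 + depth(h(h(h(h(h(u)))))) = 1 + 5 = 6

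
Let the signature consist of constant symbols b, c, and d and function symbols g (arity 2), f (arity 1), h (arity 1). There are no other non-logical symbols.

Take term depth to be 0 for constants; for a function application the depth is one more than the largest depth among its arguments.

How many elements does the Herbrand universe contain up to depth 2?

Count level by level. With function symbols g/2, f/1, h/1, the terms of depth ≤ k are the 3 constants together with each function applied to depth-≤(k−1) tuples, so N_k = 3 + N_{k-1}^2 + N_{k-1} + N_{k-1}.
N_0 = 3
N_1 = 3 + 3^2 + 3 + 3 = 18
N_2 = 3 + 18^2 + 18 + 18 = 363

363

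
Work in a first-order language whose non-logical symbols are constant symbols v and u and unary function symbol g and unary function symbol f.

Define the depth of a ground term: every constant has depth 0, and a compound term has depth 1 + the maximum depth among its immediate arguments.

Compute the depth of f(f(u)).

2

depth(f(u)) = 1 + depth(u) = 1 + 0 = 1
depth(f(f(u))) = 1 + depth(f(u)) = 1 + 1 = 2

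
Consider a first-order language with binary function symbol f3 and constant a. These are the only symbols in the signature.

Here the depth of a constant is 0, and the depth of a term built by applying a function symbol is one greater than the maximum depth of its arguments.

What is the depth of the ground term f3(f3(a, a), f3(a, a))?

2

depth(f3(a, a)) = 1 + max(0, 0) = 1
depth(f3(f3(a, a), f3(a, a))) = 1 + max(1, 1) = 2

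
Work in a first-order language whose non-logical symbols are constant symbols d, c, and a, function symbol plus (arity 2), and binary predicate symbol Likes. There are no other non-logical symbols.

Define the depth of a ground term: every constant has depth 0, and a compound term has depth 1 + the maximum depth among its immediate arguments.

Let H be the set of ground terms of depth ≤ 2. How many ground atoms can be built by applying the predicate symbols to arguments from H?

First count ground terms of depth ≤ 2.
Write N_k for the number of ground terms of depth ≤ k. A term of depth ≤ k is either a constant or a function symbol applied to arguments of depth ≤ k−1, so N_k = 3 + N_{k-1}^2.
N_0 = 3
N_1 = 3 + 3^2 = 12
N_2 = 3 + 12^2 = 147
So |H| = 147.
Each predicate of arity r yields |H|^r ground atoms (one per choice of an r-tuple from H):
  Likes: 147^2 = 21609
Total ground atoms: 21609.

21609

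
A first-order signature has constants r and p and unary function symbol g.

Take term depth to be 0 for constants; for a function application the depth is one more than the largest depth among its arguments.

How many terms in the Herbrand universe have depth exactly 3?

2

Count level by level. With function symbols g/1, the terms of depth ≤ k are the 2 constants together with each function applied to depth-≤(k−1) tuples, so N_k = 2 + N_{k-1}.
N_0 = 2
N_1 = 2 + 2 = 4
N_2 = 2 + 4 = 6
N_3 = 2 + 6 = 8
Terms of depth exactly 3: N_3 − N_2 = 8 − 6 = 2.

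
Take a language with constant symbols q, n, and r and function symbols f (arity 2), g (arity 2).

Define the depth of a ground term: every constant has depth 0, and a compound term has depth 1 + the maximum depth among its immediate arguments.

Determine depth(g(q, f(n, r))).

2

depth(f(n, r)) = 1 + max(0, 0) = 1
depth(g(q, f(n, r))) = 1 + max(0, 1) = 2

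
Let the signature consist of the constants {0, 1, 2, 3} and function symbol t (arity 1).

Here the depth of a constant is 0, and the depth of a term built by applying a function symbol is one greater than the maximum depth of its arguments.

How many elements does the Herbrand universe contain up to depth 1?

8

Let N_k count ground terms of depth at most k. Each non-constant term of depth ≤ k is some function symbol applied to depth-≤(k−1) arguments, giving N_k = 4 + N_{k-1}.
N_0 = 4
N_1 = 4 + 4 = 8
Explicitly: 0, 1, 2, 3, t(0), t(1), t(2), t(3).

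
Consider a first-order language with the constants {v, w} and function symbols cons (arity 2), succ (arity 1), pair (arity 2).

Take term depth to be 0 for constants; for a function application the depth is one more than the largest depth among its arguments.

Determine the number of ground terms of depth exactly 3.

If N_k denotes the number of depth-≤k ground terms, the 2 constants give N_0 = 2, and each function symbol of arity r contributes N_{k-1}^r new terms at level k: N_k = 2 + N_{k-1}^2 + N_{k-1} + N_{k-1}^2.
N_0 = 2
N_1 = 2 + 2^2 + 2 + 2^2 = 12
N_2 = 2 + 12^2 + 12 + 12^2 = 302
N_3 = 2 + 302^2 + 302 + 302^2 = 182712
Terms of depth exactly 3: N_3 − N_2 = 182712 − 302 = 182410.

182410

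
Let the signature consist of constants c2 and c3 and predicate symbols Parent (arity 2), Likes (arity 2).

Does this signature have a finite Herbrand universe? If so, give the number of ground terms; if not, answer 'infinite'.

2

There are no function symbols, so every ground term is one of the 2 constants.
The Herbrand universe is {c2, c3}, which is finite with 2 elements.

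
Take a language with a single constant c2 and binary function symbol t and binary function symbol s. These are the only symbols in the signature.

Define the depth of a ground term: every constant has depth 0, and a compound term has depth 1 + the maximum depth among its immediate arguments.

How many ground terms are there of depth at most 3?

Let N_k count ground terms of depth at most k. Each non-constant term of depth ≤ k is some function symbol applied to depth-≤(k−1) arguments, giving N_k = 1 + N_{k-1}^2 + N_{k-1}^2.
N_0 = 1
N_1 = 1 + 1^2 + 1^2 = 3
N_2 = 1 + 3^2 + 3^2 = 19
N_3 = 1 + 19^2 + 19^2 = 723

723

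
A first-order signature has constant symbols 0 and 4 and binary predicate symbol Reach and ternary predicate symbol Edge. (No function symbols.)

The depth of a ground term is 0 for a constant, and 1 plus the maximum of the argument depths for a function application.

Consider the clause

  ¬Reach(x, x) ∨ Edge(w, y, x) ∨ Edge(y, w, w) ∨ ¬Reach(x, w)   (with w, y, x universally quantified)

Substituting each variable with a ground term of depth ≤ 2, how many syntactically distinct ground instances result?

Ground terms of depth ≤ 2:
  With no function symbols every ground term is a constant, so there are exactly 2 ground terms at every depth bound.
  N_0 = 2
  N_1 = 2
  N_2 = 2
So there are 2 ground terms available for substitution.
Each of w, y, x ranges independently over the available ground terms, and distinct assignments produce distinct instances.
Number of ground instances = 2^3 = 8.

8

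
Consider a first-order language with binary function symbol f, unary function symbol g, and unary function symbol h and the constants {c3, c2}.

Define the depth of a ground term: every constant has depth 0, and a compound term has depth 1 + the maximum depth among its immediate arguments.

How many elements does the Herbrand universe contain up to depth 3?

Let N_k count ground terms of depth at most k. Each non-constant term of depth ≤ k is some function symbol applied to depth-≤(k−1) arguments, giving N_k = 2 + N_{k-1}^2 + N_{k-1} + N_{k-1}.
N_0 = 2
N_1 = 2 + 2^2 + 2 + 2 = 10
N_2 = 2 + 10^2 + 10 + 10 = 122
N_3 = 2 + 122^2 + 122 + 122 = 15130

15130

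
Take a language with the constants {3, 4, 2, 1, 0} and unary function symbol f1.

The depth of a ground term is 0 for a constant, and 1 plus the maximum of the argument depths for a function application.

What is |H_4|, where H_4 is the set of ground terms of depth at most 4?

If N_k denotes the number of depth-≤k ground terms, the 5 constants give N_0 = 5, and each function symbol of arity r contributes N_{k-1}^r new terms at level k: N_k = 5 + N_{k-1}.
N_0 = 5
N_1 = 5 + 5 = 10
N_2 = 5 + 10 = 15
N_3 = 5 + 15 = 20
N_4 = 5 + 20 = 25

25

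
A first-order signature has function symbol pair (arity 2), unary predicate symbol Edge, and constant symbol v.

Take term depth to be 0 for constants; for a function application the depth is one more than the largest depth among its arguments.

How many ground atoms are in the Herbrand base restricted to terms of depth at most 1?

First count ground terms of depth ≤ 1.
Let N_k count ground terms of depth at most k. Each non-constant term of depth ≤ k is some function symbol applied to depth-≤(k−1) arguments, giving N_k = 1 + N_{k-1}^2.
N_0 = 1
N_1 = 1 + 1^2 = 2
Explicitly: v, pair(v, v).
So |H| = 2.
A ground atom is a predicate applied to a tuple of terms from H, so the count is the sum over predicates of |H|^arity:
  Edge: 2
Total ground atoms: 2.

2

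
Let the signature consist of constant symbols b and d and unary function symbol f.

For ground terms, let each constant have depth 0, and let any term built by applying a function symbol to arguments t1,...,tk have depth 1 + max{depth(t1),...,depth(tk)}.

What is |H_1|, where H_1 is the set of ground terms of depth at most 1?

4

Write N_k for the number of ground terms of depth ≤ k. A term of depth ≤ k is either a constant or a function symbol applied to arguments of depth ≤ k−1, so N_k = 2 + N_{k-1}.
N_0 = 2
N_1 = 2 + 2 = 4
Explicitly: b, d, f(b), f(d).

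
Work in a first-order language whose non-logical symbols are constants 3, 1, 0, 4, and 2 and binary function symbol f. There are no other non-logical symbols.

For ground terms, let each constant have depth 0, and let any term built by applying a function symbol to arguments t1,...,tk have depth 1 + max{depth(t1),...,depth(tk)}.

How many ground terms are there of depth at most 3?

Count level by level. With function symbols f/2, the terms of depth ≤ k are the 5 constants together with each function applied to depth-≤(k−1) tuples, so N_k = 5 + N_{k-1}^2.
N_0 = 5
N_1 = 5 + 5^2 = 30
N_2 = 5 + 30^2 = 905
N_3 = 5 + 905^2 = 819030

819030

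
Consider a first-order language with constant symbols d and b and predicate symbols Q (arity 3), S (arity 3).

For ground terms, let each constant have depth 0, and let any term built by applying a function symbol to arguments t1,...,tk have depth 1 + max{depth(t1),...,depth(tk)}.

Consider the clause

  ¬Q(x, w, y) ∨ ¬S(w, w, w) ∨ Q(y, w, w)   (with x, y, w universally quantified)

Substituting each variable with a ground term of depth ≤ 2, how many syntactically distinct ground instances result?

8

Ground terms of depth ≤ 2:
  With no function symbols every ground term is a constant, so there are exactly 2 ground terms at every depth bound.
  N_0 = 2
  N_1 = 2
  N_2 = 2
  Explicitly: d, b.
So there are 2 ground terms available for substitution.
Each of x, y, w ranges independently over the available ground terms, and distinct assignments produce distinct instances.
Number of ground instances = 2^3 = 8.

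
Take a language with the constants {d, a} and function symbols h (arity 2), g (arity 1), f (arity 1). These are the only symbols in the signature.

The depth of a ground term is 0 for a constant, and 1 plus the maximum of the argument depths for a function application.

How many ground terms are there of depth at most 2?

Let N_k = |{terms of depth ≤ k}|. Then N_0 = 2 and N_k = 2 + N_{k-1}^2 + N_{k-1} + N_{k-1} for k ≥ 1 (one summand per function symbol, arity giving the exponent).
N_0 = 2
N_1 = 2 + 2^2 + 2 + 2 = 10
N_2 = 2 + 10^2 + 10 + 10 = 122

122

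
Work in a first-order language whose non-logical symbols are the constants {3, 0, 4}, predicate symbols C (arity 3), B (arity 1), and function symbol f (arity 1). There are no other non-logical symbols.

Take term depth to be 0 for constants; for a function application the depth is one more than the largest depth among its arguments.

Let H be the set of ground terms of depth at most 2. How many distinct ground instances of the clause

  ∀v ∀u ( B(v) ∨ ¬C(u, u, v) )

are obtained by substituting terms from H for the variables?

81

Ground terms of depth ≤ 2:
  Let N_k = |{terms of depth ≤ k}|. Then N_0 = 3 and N_k = 3 + N_{k-1} for k ≥ 1 (one summand per function symbol, arity giving the exponent).
  N_0 = 3
  N_1 = 3 + 3 = 6
  N_2 = 3 + 6 = 9
So there are 9 ground terms available for substitution.
The body mentions every one of the 2 quantified variables; since ground terms form a free algebra, no two substitutions collapse to the same formula.
Number of ground instances = 9^2 = 81.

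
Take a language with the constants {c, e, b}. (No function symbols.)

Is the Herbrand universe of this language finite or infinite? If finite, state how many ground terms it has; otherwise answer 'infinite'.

There are no function symbols, so every ground term is one of the 3 constants.
The Herbrand universe is {c, e, b}, which is finite with 3 elements.

3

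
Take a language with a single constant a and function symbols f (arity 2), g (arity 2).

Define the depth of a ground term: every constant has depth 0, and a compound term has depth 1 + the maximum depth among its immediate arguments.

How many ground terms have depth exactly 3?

If N_k denotes the number of depth-≤k ground terms, the 1 constant gives N_0 = 1, and each function symbol of arity r contributes N_{k-1}^r new terms at level k: N_k = 1 + N_{k-1}^2 + N_{k-1}^2.
N_0 = 1
N_1 = 1 + 1^2 + 1^2 = 3
N_2 = 1 + 3^2 + 3^2 = 19
N_3 = 1 + 19^2 + 19^2 = 723
Terms of depth exactly 3: N_3 − N_2 = 723 − 19 = 704.

704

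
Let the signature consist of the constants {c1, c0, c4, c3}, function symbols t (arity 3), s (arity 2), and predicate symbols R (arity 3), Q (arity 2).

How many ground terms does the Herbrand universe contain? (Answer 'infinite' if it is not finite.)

infinite

The signature has at least one function symbol (t, arity 3) and at least one constant (c1).
Iterating t gives infinitely many distinct ground terms: c1, t(c1, c1, c1), t(t(c1, c1, c1), t(c1, c1, c1), t(c1, c1, c1)), ...
So the Herbrand universe is infinite.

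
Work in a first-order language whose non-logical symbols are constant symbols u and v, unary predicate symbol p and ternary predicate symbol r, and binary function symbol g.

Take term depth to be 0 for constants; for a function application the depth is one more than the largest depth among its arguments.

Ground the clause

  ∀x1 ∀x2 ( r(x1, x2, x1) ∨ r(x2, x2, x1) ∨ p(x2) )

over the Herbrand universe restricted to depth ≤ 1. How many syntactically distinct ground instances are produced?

Ground terms of depth ≤ 1:
  Count level by level. With function symbols g/2, the terms of depth ≤ k are the 2 constants together with each function applied to depth-≤(k−1) tuples, so N_k = 2 + N_{k-1}^2.
  N_0 = 2
  N_1 = 2 + 2^2 = 6
  Explicitly: u, v, g(u, u), g(u, v), g(v, u), g(v, v).
So there are 6 ground terms available for substitution.
The body mentions every one of the 2 quantified variables; since ground terms form a free algebra, no two substitutions collapse to the same formula.
Number of ground instances = 6^2 = 36.

36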